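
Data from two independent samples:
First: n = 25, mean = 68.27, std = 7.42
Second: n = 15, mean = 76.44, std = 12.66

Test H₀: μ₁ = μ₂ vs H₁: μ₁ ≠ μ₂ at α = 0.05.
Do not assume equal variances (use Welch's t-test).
Welch's two-sample t-test:
H₀: μ₁ = μ₂
H₁: μ₁ ≠ μ₂
s₁²/n₁ = 7.42²/25 = 2.2023,  s₂²/n₂ = 12.66²/15 = 10.6850
SE = √(s₁²/n₁ + s₂²/n₂) = √(2.2023 + 10.6850) = 3.5899
df (Welch-Satterthwaite) = (s₁²/n₁ + s₂²/n₂)² / [(s₁²/n₁)²/(n₁-1) + (s₂²/n₂)²/(n₂-1)] ≈ 19.87
t = (x̄₁ - x̄₂) / SE = (68.27 - 76.44) / 3.5899 = -8.17 / 3.5899 = -2.276
p-value = 0.0341

Since p-value < α = 0.05, we reject H₀.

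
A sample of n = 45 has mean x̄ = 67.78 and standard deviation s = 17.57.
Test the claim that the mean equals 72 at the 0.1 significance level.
One-sample t-test:
H₀: μ = 72
H₁: μ ≠ 72
df = n - 1 = 44
t = (x̄ - μ₀) / (s/√n) = (67.78 - 72) / (17.57/√45) = -1.611
p-value = 0.1143

Since p-value > α = 0.1, we fail to reject H₀.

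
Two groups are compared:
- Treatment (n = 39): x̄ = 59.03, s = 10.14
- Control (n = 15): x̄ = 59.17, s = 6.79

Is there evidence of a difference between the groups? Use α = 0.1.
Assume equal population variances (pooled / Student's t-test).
Student's two-sample t-test (equal variances):
H₀: μ₁ = μ₂
H₁: μ₁ ≠ μ₂
df = n₁ + n₂ - 2 = 52
Pooled variance s_p² = [(n₁-1)s₁² + (n₂-1)s₂²] / (n₁ + n₂ - 2) = [(38)(10.14²) + (14)(6.79²)] / 52 = 87.5500
SE = √(s_p²(1/n₁ + 1/n₂)) = √(87.5500 × (1/39 + 1/15)) = 2.8428
t = (x̄₁ - x̄₂) / SE = (59.03 - 59.17) / 2.8428 = -0.14 / 2.8428 = -0.049
p-value = 0.9609

Since p-value > α = 0.1, we fail to reject H₀.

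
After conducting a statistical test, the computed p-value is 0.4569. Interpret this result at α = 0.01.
Since p = 0.4569 > α = 0.01, fail to reject H₀.
There is insufficient evidence to reject the null hypothesis; the result is not statistically significant at the 0.01 level.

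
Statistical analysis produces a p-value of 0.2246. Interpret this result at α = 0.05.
Since p = 0.2246 > α = 0.05, fail to reject H₀.
There is insufficient evidence to reject the null hypothesis; the result is not statistically significant at the 0.05 level.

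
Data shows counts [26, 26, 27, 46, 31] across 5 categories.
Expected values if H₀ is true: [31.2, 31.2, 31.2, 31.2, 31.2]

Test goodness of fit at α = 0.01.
Chi-square goodness of fit test:
H₀: observed counts match expected distribution
H₁: observed counts differ from expected distribution
df = k - 1 = 4
χ² = Σ(O - E)²/E
   = (26 - 31.2)²/31.2 + (26 - 31.2)²/31.2 + (27 - 31.2)²/31.2 + (46 - 31.2)²/31.2 + (31 - 31.2)²/31.2
   = 0.867 + 0.867 + 0.565 + 7.021 + 0.001
   = 9.32
p-value = 0.0536

Since p-value > α = 0.01, we fail to reject H₀.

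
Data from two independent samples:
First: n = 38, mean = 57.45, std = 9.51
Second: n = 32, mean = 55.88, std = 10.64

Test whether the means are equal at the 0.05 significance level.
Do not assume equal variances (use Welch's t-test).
Welch's two-sample t-test:
H₀: μ₁ = μ₂
H₁: μ₁ ≠ μ₂
s₁²/n₁ = 9.51²/38 = 2.3800,  s₂²/n₂ = 10.64²/32 = 3.5378
SE = √(s₁²/n₁ + s₂²/n₂) = √(2.3800 + 3.5378) = 2.4327
df (Welch-Satterthwaite) = (s₁²/n₁ + s₂²/n₂)² / [(s₁²/n₁)²/(n₁-1) + (s₂²/n₂)²/(n₂-1)] ≈ 62.89
t = (x̄₁ - x̄₂) / SE = (57.45 - 55.88) / 2.4327 = 1.57 / 2.4327 = 0.645
p-value = 0.5210

Since p-value > α = 0.05, we fail to reject H₀.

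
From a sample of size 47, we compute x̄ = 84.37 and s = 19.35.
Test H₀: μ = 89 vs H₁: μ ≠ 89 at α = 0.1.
One-sample t-test:
H₀: μ = 89
H₁: μ ≠ 89
df = n - 1 = 46
t = (x̄ - μ₀) / (s/√n) = (84.37 - 89) / (19.35/√47) = -1.640
p-value = 0.1077

Since p-value > α = 0.1, we fail to reject H₀.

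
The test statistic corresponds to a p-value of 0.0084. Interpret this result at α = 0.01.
Since p = 0.0084 < α = 0.01, reject H₀.
There is sufficient evidence to reject the null hypothesis; the result is statistically significant at the 0.01 level.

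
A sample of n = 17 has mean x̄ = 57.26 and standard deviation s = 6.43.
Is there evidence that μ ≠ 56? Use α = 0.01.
One-sample t-test:
H₀: μ = 56
H₁: μ ≠ 56
df = n - 1 = 16
t = (x̄ - μ₀) / (s/√n) = (57.26 - 56) / (6.43/√17) = 0.808
p-value = 0.4310

Since p-value > α = 0.01, we fail to reject H₀.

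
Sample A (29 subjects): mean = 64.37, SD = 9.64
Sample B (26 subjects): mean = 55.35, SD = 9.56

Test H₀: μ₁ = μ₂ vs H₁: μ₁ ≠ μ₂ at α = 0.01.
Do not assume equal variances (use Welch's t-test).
Welch's two-sample t-test:
H₀: μ₁ = μ₂
H₁: μ₁ ≠ μ₂
s₁²/n₁ = 9.64²/29 = 3.2045,  s₂²/n₂ = 9.56²/26 = 3.5151
SE = √(s₁²/n₁ + s₂²/n₂) = √(3.2045 + 3.5151) = 2.5922
df (Welch-Satterthwaite) = (s₁²/n₁ + s₂²/n₂)² / [(s₁²/n₁)²/(n₁-1) + (s₂²/n₂)²/(n₂-1)] ≈ 52.44
t = (x̄₁ - x̄₂) / SE = (64.37 - 55.35) / 2.5922 = 9.02 / 2.5922 = 3.480
p-value = 0.0010

Since p-value < α = 0.01, we reject H₀.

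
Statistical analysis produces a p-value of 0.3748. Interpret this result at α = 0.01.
Since p = 0.3748 > α = 0.01, fail to reject H₀.
There is insufficient evidence to reject the null hypothesis; the result is not statistically significant at the 0.01 level.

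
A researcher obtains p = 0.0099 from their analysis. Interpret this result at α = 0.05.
Since p = 0.0099 < α = 0.05, reject H₀.
There is sufficient evidence to reject the null hypothesis; the result is statistically significant at the 0.05 level.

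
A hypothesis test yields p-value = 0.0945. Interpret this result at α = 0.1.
Since p = 0.0945 < α = 0.1, reject H₀.
There is sufficient evidence to reject the null hypothesis; the result is statistically significant at the 0.1 level.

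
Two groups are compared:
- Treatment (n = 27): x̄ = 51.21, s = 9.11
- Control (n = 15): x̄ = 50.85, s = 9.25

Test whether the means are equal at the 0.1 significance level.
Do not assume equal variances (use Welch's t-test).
Welch's two-sample t-test:
H₀: μ₁ = μ₂
H₁: μ₁ ≠ μ₂
s₁²/n₁ = 9.11²/27 = 3.0738,  s₂²/n₂ = 9.25²/15 = 5.7042
SE = √(s₁²/n₁ + s₂²/n₂) = √(3.0738 + 5.7042) = 2.9628
df (Welch-Satterthwaite) = (s₁²/n₁ + s₂²/n₂)² / [(s₁²/n₁)²/(n₁-1) + (s₂²/n₂)²/(n₂-1)] ≈ 28.67
t = (x̄₁ - x̄₂) / SE = (51.21 - 50.85) / 2.9628 = 0.36 / 2.9628 = 0.122
p-value = 0.9041

Since p-value > α = 0.1, we fail to reject H₀.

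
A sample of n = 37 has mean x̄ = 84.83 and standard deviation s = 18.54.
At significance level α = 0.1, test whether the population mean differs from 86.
One-sample t-test:
H₀: μ = 86
H₁: μ ≠ 86
df = n - 1 = 36
t = (x̄ - μ₀) / (s/√n) = (84.83 - 86) / (18.54/√37) = -0.384
p-value = 0.7033

Since p-value > α = 0.1, we fail to reject H₀.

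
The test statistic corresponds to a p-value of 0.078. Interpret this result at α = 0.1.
Since p = 0.078 < α = 0.1, reject H₀.
There is sufficient evidence to reject the null hypothesis; the result is statistically significant at the 0.1 level.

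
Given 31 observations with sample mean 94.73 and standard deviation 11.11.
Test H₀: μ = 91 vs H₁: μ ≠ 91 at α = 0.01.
One-sample t-test:
H₀: μ = 91
H₁: μ ≠ 91
df = n - 1 = 30
t = (x̄ - μ₀) / (s/√n) = (94.73 - 91) / (11.11/√31) = 1.869
p-value = 0.0714

Since p-value > α = 0.01, we fail to reject H₀.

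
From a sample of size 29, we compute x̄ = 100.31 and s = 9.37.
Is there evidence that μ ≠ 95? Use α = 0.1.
One-sample t-test:
H₀: μ = 95
H₁: μ ≠ 95
df = n - 1 = 28
t = (x̄ - μ₀) / (s/√n) = (100.31 - 95) / (9.37/√29) = 3.052
p-value = 0.0049

Since p-value < α = 0.1, we reject H₀.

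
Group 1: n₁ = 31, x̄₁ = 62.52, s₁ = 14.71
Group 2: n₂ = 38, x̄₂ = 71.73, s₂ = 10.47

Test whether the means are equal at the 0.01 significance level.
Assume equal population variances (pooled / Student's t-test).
Student's two-sample t-test (equal variances):
H₀: μ₁ = μ₂
H₁: μ₁ ≠ μ₂
df = n₁ + n₂ - 2 = 67
Pooled variance s_p² = [(n₁-1)s₁² + (n₂-1)s₂²] / (n₁ + n₂ - 2) = [(30)(14.71²) + (37)(10.47²)] / 67 = 157.4253
SE = √(s_p²(1/n₁ + 1/n₂)) = √(157.4253 × (1/31 + 1/38)) = 3.0366
t = (x̄₁ - x̄₂) / SE = (62.52 - 71.73) / 3.0366 = -9.21 / 3.0366 = -3.033
p-value = 0.0034

Since p-value < α = 0.01, we reject H₀.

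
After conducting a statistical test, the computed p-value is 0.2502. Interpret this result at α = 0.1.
Since p = 0.2502 > α = 0.1, fail to reject H₀.
There is insufficient evidence to reject the null hypothesis; the result is not statistically significant at the 0.1 level.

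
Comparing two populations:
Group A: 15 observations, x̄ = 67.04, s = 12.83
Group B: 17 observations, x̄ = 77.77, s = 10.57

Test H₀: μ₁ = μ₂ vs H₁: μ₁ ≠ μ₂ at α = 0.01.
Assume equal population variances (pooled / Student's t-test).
Student's two-sample t-test (equal variances):
H₀: μ₁ = μ₂
H₁: μ₁ ≠ μ₂
df = n₁ + n₂ - 2 = 30
Pooled variance s_p² = [(n₁-1)s₁² + (n₂-1)s₂²] / (n₁ + n₂ - 2) = [(14)(12.83²) + (16)(10.57²)] / 30 = 136.4041
SE = √(s_p²(1/n₁ + 1/n₂)) = √(136.4041 × (1/15 + 1/17)) = 4.1373
t = (x̄₁ - x̄₂) / SE = (67.04 - 77.77) / 4.1373 = -10.73 / 4.1373 = -2.593
p-value = 0.0146

Since p-value > α = 0.01, we fail to reject H₀.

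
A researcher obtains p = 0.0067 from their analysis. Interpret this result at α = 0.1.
Since p = 0.0067 < α = 0.1, reject H₀.
There is sufficient evidence to reject the null hypothesis; the result is statistically significant at the 0.1 level.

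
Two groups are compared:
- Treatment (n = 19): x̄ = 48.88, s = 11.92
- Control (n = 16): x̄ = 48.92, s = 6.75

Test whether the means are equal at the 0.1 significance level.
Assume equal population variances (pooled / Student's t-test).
Student's two-sample t-test (equal variances):
H₀: μ₁ = μ₂
H₁: μ₁ ≠ μ₂
df = n₁ + n₂ - 2 = 33
Pooled variance s_p² = [(n₁-1)s₁² + (n₂-1)s₂²] / (n₁ + n₂ - 2) = [(18)(11.92²) + (15)(6.75²)] / 33 = 98.2119
SE = √(s_p²(1/n₁ + 1/n₂)) = √(98.2119 × (1/19 + 1/16)) = 3.3626
t = (x̄₁ - x̄₂) / SE = (48.88 - 48.92) / 3.3626 = -0.04 / 3.3626 = -0.012
p-value = 0.9906

Since p-value > α = 0.1, we fail to reject H₀.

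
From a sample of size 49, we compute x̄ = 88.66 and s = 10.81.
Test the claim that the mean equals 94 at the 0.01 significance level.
One-sample t-test:
H₀: μ = 94
H₁: μ ≠ 94
df = n - 1 = 48
t = (x̄ - μ₀) / (s/√n) = (88.66 - 94) / (10.81/√49) = -3.458
p-value = 0.0012

Since p-value < α = 0.01, we reject H₀.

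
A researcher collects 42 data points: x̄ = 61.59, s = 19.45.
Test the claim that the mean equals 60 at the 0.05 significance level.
One-sample t-test:
H₀: μ = 60
H₁: μ ≠ 60
df = n - 1 = 41
t = (x̄ - μ₀) / (s/√n) = (61.59 - 60) / (19.45/√42) = 0.530
p-value = 0.5991

Since p-value > α = 0.05, we fail to reject H₀.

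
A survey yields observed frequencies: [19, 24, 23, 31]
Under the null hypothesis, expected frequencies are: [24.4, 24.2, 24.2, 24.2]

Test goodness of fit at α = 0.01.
Chi-square goodness of fit test:
H₀: observed counts match expected distribution
H₁: observed counts differ from expected distribution
df = k - 1 = 3
χ² = Σ(O - E)²/E
   = (19 - 24.4)²/24.4 + (24 - 24.2)²/24.2 + (23 - 24.2)²/24.2 + (31 - 24.2)²/24.2
   = 1.195 + 0.002 + 0.060 + 1.911
   = 3.17
p-value = 0.3666

Since p-value > α = 0.01, we fail to reject H₀.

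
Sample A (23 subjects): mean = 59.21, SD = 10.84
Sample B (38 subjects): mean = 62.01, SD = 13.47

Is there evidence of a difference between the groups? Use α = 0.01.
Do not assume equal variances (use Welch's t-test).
Welch's two-sample t-test:
H₀: μ₁ = μ₂
H₁: μ₁ ≠ μ₂
s₁²/n₁ = 10.84²/23 = 5.1089,  s₂²/n₂ = 13.47²/38 = 4.7748
SE = √(s₁²/n₁ + s₂²/n₂) = √(5.1089 + 4.7748) = 3.1438
df (Welch-Satterthwaite) = (s₁²/n₁ + s₂²/n₂)² / [(s₁²/n₁)²/(n₁-1) + (s₂²/n₂)²/(n₂-1)] ≈ 54.19
t = (x̄₁ - x̄₂) / SE = (59.21 - 62.01) / 3.1438 = -2.80 / 3.1438 = -0.891
p-value = 0.3771

Since p-value > α = 0.01, we fail to reject H₀.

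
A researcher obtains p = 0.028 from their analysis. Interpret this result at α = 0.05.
Since p = 0.028 < α = 0.05, reject H₀.
There is sufficient evidence to reject the null hypothesis; the result is statistically significant at the 0.05 level.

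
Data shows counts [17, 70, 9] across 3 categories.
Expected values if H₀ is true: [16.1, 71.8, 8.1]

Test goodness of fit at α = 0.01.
Chi-square goodness of fit test:
H₀: observed counts match expected distribution
H₁: observed counts differ from expected distribution
df = k - 1 = 2
χ² = Σ(O - E)²/E
   = (17 - 16.1)²/16.1 + (70 - 71.8)²/71.8 + (9 - 8.1)²/8.1
   = 0.050 + 0.045 + 0.100
   = 0.20
p-value = 0.9069

Since p-value > α = 0.01, we fail to reject H₀.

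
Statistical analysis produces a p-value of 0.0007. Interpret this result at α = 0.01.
Since p = 0.0007 < α = 0.01, reject H₀.
There is sufficient evidence to reject the null hypothesis; the result is statistically significant at the 0.01 level.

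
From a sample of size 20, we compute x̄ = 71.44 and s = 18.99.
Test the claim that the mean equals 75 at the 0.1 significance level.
One-sample t-test:
H₀: μ = 75
H₁: μ ≠ 75
df = n - 1 = 19
t = (x̄ - μ₀) / (s/√n) = (71.44 - 75) / (18.99/√20) = -0.838
p-value = 0.4122

Since p-value > α = 0.1, we fail to reject H₀.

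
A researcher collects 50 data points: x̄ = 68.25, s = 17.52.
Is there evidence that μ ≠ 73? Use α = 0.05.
One-sample t-test:
H₀: μ = 73
H₁: μ ≠ 73
df = n - 1 = 49
t = (x̄ - μ₀) / (s/√n) = (68.25 - 73) / (17.52/√50) = -1.917
p-value = 0.0611

Since p-value > α = 0.05, we fail to reject H₀.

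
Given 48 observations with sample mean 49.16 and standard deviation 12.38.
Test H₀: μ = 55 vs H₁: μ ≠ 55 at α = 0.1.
One-sample t-test:
H₀: μ = 55
H₁: μ ≠ 55
df = n - 1 = 47
t = (x̄ - μ₀) / (s/√n) = (49.16 - 55) / (12.38/√48) = -3.268
p-value = 0.0020

Since p-value < α = 0.1, we reject H₀.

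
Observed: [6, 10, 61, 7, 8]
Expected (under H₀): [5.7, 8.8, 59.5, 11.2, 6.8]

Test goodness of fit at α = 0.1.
Chi-square goodness of fit test:
H₀: observed counts match expected distribution
H₁: observed counts differ from expected distribution
df = k - 1 = 4
χ² = Σ(O - E)²/E
   = (6 - 5.7)²/5.7 + (10 - 8.8)²/8.8 + (61 - 59.5)²/59.5 + (7 - 11.2)²/11.2 + (8 - 6.8)²/6.8
   = 0.016 + 0.164 + 0.038 + 1.575 + 0.212
   = 2.00
p-value = 0.7350

Since p-value > α = 0.1, we fail to reject H₀.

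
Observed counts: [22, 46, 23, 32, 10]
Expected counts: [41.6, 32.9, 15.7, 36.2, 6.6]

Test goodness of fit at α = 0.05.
Chi-square goodness of fit test:
H₀: observed counts match expected distribution
H₁: observed counts differ from expected distribution
df = k - 1 = 4
χ² = Σ(O - E)²/E
   = (22 - 41.6)²/41.6 + (46 - 32.9)²/32.9 + (23 - 15.7)²/15.7 + (32 - 36.2)²/36.2 + (10 - 6.6)²/6.6
   = 9.235 + 5.216 + 3.394 + 0.487 + 1.752
   = 20.08
p-value = 0.0005

Since p-value < α = 0.05, we reject H₀.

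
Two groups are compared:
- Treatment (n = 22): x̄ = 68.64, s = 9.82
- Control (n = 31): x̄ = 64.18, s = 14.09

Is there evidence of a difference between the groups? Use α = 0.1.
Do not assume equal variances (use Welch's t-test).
Welch's two-sample t-test:
H₀: μ₁ = μ₂
H₁: μ₁ ≠ μ₂
s₁²/n₁ = 9.82²/22 = 4.3833,  s₂²/n₂ = 14.09²/31 = 6.4041
SE = √(s₁²/n₁ + s₂²/n₂) = √(4.3833 + 6.4041) = 3.2844
df (Welch-Satterthwaite) = (s₁²/n₁ + s₂²/n₂)² / [(s₁²/n₁)²/(n₁-1) + (s₂²/n₂)²/(n₂-1)] ≈ 50.99
t = (x̄₁ - x̄₂) / SE = (68.64 - 64.18) / 3.2844 = 4.46 / 3.2844 = 1.358
p-value = 0.1805

Since p-value > α = 0.1, we fail to reject H₀.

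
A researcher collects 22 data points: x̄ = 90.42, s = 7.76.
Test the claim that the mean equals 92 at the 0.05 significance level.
One-sample t-test:
H₀: μ = 92
H₁: μ ≠ 92
df = n - 1 = 21
t = (x̄ - μ₀) / (s/√n) = (90.42 - 92) / (7.76/√22) = -0.955
p-value = 0.3504

Since p-value > α = 0.05, we fail to reject H₀.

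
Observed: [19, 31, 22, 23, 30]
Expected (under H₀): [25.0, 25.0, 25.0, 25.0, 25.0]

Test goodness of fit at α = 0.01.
Chi-square goodness of fit test:
H₀: observed counts match expected distribution
H₁: observed counts differ from expected distribution
df = k - 1 = 4
χ² = Σ(O - E)²/E
   = (19 - 25.0)²/25.0 + (31 - 25.0)²/25.0 + (22 - 25.0)²/25.0 + (23 - 25.0)²/25.0 + (30 - 25.0)²/25.0
   = 1.440 + 1.440 + 0.360 + 0.160 + 1.000
   = 4.40
p-value = 0.3546

Since p-value > α = 0.01, we fail to reject H₀.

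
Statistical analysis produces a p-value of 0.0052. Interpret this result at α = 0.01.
Since p = 0.0052 < α = 0.01, reject H₀.
There is sufficient evidence to reject the null hypothesis; the result is statistically significant at the 0.01 level.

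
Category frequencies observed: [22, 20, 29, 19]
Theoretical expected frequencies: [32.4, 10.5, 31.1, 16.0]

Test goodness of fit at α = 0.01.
Chi-square goodness of fit test:
H₀: observed counts match expected distribution
H₁: observed counts differ from expected distribution
df = k - 1 = 3
χ² = Σ(O - E)²/E
   = (22 - 32.4)²/32.4 + (20 - 10.5)²/10.5 + (29 - 31.1)²/31.1 + (19 - 16.0)²/16.0
   = 3.338 + 8.595 + 0.142 + 0.562
   = 12.64
p-value = 0.0055

Since p-value < α = 0.01, we reject H₀.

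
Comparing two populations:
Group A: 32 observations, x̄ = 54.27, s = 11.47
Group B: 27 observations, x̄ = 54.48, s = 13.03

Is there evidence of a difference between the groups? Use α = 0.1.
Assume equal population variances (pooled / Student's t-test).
Student's two-sample t-test (equal variances):
H₀: μ₁ = μ₂
H₁: μ₁ ≠ μ₂
df = n₁ + n₂ - 2 = 57
Pooled variance s_p² = [(n₁-1)s₁² + (n₂-1)s₂²] / (n₁ + n₂ - 2) = [(31)(11.47²) + (26)(13.03²)] / 57 = 148.9946
SE = √(s_p²(1/n₁ + 1/n₂)) = √(148.9946 × (1/32 + 1/27)) = 3.1897
t = (x̄₁ - x̄₂) / SE = (54.27 - 54.48) / 3.1897 = -0.21 / 3.1897 = -0.066
p-value = 0.9477

Since p-value > α = 0.1, we fail to reject H₀.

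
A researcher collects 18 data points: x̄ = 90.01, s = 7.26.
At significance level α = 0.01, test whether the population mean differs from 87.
One-sample t-test:
H₀: μ = 87
H₁: μ ≠ 87
df = n - 1 = 17
t = (x̄ - μ₀) / (s/√n) = (90.01 - 87) / (7.26/√18) = 1.759
p-value = 0.0966

Since p-value > α = 0.01, we fail to reject H₀.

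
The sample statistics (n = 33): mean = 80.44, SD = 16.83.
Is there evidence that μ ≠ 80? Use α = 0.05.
One-sample t-test:
H₀: μ = 80
H₁: μ ≠ 80
df = n - 1 = 32
t = (x̄ - μ₀) / (s/√n) = (80.44 - 80) / (16.83/√33) = 0.150
p-value = 0.8816

Since p-value > α = 0.05, we fail to reject H₀.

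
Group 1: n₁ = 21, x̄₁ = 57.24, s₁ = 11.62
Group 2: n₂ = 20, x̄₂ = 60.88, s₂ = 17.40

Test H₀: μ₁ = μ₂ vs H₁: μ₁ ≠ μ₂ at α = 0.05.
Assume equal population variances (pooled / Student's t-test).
Student's two-sample t-test (equal variances):
H₀: μ₁ = μ₂
H₁: μ₁ ≠ μ₂
df = n₁ + n₂ - 2 = 39
Pooled variance s_p² = [(n₁-1)s₁² + (n₂-1)s₂²] / (n₁ + n₂ - 2) = [(20)(11.62²) + (19)(17.40²)] / 39 = 216.7417
SE = √(s_p²(1/n₁ + 1/n₂)) = √(216.7417 × (1/21 + 1/20)) = 4.5998
t = (x̄₁ - x̄₂) / SE = (57.24 - 60.88) / 4.5998 = -3.64 / 4.5998 = -0.791
p-value = 0.4335

Since p-value > α = 0.05, we fail to reject H₀.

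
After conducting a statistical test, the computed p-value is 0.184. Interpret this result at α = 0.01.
Since p = 0.184 > α = 0.01, fail to reject H₀.
There is insufficient evidence to reject the null hypothesis; the result is not statistically significant at the 0.01 level.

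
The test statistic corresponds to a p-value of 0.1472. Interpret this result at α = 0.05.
Since p = 0.1472 > α = 0.05, fail to reject H₀.
There is insufficient evidence to reject the null hypothesis; the result is not statistically significant at the 0.05 level.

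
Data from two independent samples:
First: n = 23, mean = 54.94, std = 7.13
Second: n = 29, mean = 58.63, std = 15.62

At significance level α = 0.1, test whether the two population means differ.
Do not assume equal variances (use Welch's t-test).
Welch's two-sample t-test:
H₀: μ₁ = μ₂
H₁: μ₁ ≠ μ₂
s₁²/n₁ = 7.13²/23 = 2.2103,  s₂²/n₂ = 15.62²/29 = 8.4133
SE = √(s₁²/n₁ + s₂²/n₂) = √(2.2103 + 8.4133) = 3.2594
df (Welch-Satterthwaite) = (s₁²/n₁ + s₂²/n₂)² / [(s₁²/n₁)²/(n₁-1) + (s₂²/n₂)²/(n₂-1)] ≈ 41.04
t = (x̄₁ - x̄₂) / SE = (54.94 - 58.63) / 3.2594 = -3.69 / 3.2594 = -1.132
p-value = 0.2642

Since p-value > α = 0.1, we fail to reject H₀.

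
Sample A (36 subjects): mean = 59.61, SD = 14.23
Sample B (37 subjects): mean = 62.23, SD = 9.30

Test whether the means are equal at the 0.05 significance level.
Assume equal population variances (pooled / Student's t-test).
Student's two-sample t-test (equal variances):
H₀: μ₁ = μ₂
H₁: μ₁ ≠ μ₂
df = n₁ + n₂ - 2 = 71
Pooled variance s_p² = [(n₁-1)s₁² + (n₂-1)s₂²] / (n₁ + n₂ - 2) = [(35)(14.23²) + (36)(9.30²)] / 71 = 143.6745
SE = √(s_p²(1/n₁ + 1/n₂)) = √(143.6745 × (1/36 + 1/37)) = 2.8061
t = (x̄₁ - x̄₂) / SE = (59.61 - 62.23) / 2.8061 = -2.62 / 2.8061 = -0.934
p-value = 0.3536

Since p-value > α = 0.05, we fail to reject H₀.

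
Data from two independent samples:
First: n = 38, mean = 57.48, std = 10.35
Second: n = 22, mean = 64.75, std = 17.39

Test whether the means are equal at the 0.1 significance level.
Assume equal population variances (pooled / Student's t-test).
Student's two-sample t-test (equal variances):
H₀: μ₁ = μ₂
H₁: μ₁ ≠ μ₂
df = n₁ + n₂ - 2 = 58
Pooled variance s_p² = [(n₁-1)s₁² + (n₂-1)s₂²] / (n₁ + n₂ - 2) = [(37)(10.35²) + (21)(17.39²)] / 58 = 177.8308
SE = √(s_p²(1/n₁ + 1/n₂)) = √(177.8308 × (1/38 + 1/22)) = 3.5725
t = (x̄₁ - x̄₂) / SE = (57.48 - 64.75) / 3.5725 = -7.27 / 3.5725 = -2.035
p-value = 0.0464

Since p-value < α = 0.1, we reject H₀.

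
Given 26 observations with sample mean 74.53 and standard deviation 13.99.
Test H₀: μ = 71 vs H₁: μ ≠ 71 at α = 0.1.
One-sample t-test:
H₀: μ = 71
H₁: μ ≠ 71
df = n - 1 = 25
t = (x̄ - μ₀) / (s/√n) = (74.53 - 71) / (13.99/√26) = 1.287
p-value = 0.2100

Since p-value > α = 0.1, we fail to reject H₀.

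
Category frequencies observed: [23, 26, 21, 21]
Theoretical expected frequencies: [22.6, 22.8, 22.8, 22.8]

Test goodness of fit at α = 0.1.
Chi-square goodness of fit test:
H₀: observed counts match expected distribution
H₁: observed counts differ from expected distribution
df = k - 1 = 3
χ² = Σ(O - E)²/E
   = (23 - 22.6)²/22.6 + (26 - 22.8)²/22.8 + (21 - 22.8)²/22.8 + (21 - 22.8)²/22.8
   = 0.007 + 0.449 + 0.142 + 0.142
   = 0.74
p-value = 0.8637

Since p-value > α = 0.1, we fail to reject H₀.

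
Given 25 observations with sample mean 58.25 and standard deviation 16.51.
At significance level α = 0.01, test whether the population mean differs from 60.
One-sample t-test:
H₀: μ = 60
H₁: μ ≠ 60
df = n - 1 = 24
t = (x̄ - μ₀) / (s/√n) = (58.25 - 60) / (16.51/√25) = -0.530
p-value = 0.6010

Since p-value > α = 0.01, we fail to reject H₀.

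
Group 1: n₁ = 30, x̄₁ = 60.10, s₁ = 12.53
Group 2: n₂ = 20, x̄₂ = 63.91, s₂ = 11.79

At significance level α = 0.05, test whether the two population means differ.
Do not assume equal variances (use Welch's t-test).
Welch's two-sample t-test:
H₀: μ₁ = μ₂
H₁: μ₁ ≠ μ₂
s₁²/n₁ = 12.53²/30 = 5.2334,  s₂²/n₂ = 11.79²/20 = 6.9502
SE = √(s₁²/n₁ + s₂²/n₂) = √(5.2334 + 6.9502) = 3.4905
df (Welch-Satterthwaite) = (s₁²/n₁ + s₂²/n₂)² / [(s₁²/n₁)²/(n₁-1) + (s₂²/n₂)²/(n₂-1)] ≈ 42.57
t = (x̄₁ - x̄₂) / SE = (60.10 - 63.91) / 3.4905 = -3.81 / 3.4905 = -1.092
p-value = 0.2812

Since p-value > α = 0.05, we fail to reject H₀.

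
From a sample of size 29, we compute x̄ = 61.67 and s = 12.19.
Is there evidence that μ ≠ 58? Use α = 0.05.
One-sample t-test:
H₀: μ = 58
H₁: μ ≠ 58
df = n - 1 = 28
t = (x̄ - μ₀) / (s/√n) = (61.67 - 58) / (12.19/√29) = 1.621
p-value = 0.1162

Since p-value > α = 0.05, we fail to reject H₀.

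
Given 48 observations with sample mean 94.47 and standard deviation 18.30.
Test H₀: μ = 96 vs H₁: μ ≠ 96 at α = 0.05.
One-sample t-test:
H₀: μ = 96
H₁: μ ≠ 96
df = n - 1 = 47
t = (x̄ - μ₀) / (s/√n) = (94.47 - 96) / (18.30/√48) = -0.579
p-value = 0.5652

Since p-value > α = 0.05, we fail to reject H₀.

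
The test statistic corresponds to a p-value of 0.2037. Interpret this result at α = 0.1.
Since p = 0.2037 > α = 0.1, fail to reject H₀.
There is insufficient evidence to reject the null hypothesis; the result is not statistically significant at the 0.1 level.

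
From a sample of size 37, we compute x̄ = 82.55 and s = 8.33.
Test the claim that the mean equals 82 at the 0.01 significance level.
One-sample t-test:
H₀: μ = 82
H₁: μ ≠ 82
df = n - 1 = 36
t = (x̄ - μ₀) / (s/√n) = (82.55 - 82) / (8.33/√37) = 0.402
p-value = 0.6903

Since p-value > α = 0.01, we fail to reject H₀.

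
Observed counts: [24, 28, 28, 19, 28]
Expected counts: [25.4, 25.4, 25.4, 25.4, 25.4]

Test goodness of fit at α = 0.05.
Chi-square goodness of fit test:
H₀: observed counts match expected distribution
H₁: observed counts differ from expected distribution
df = k - 1 = 4
χ² = Σ(O - E)²/E
   = (24 - 25.4)²/25.4 + (28 - 25.4)²/25.4 + (28 - 25.4)²/25.4 + (19 - 25.4)²/25.4 + (28 - 25.4)²/25.4
   = 0.077 + 0.266 + 0.266 + 1.613 + 0.266
   = 2.49
p-value = 0.6468

Since p-value > α = 0.05, we fail to reject H₀.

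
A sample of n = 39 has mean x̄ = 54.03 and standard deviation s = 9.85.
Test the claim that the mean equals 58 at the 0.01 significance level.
One-sample t-test:
H₀: μ = 58
H₁: μ ≠ 58
df = n - 1 = 38
t = (x̄ - μ₀) / (s/√n) = (54.03 - 58) / (9.85/√39) = -2.517
p-value = 0.0162

Since p-value > α = 0.01, we fail to reject H₀.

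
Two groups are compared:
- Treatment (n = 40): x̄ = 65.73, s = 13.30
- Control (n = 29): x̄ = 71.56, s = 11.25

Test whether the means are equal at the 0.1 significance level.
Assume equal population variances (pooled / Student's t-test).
Student's two-sample t-test (equal variances):
H₀: μ₁ = μ₂
H₁: μ₁ ≠ μ₂
df = n₁ + n₂ - 2 = 67
Pooled variance s_p² = [(n₁-1)s₁² + (n₂-1)s₂²] / (n₁ + n₂ - 2) = [(39)(13.30²) + (28)(11.25²)] / 67 = 155.8576
SE = √(s_p²(1/n₁ + 1/n₂)) = √(155.8576 × (1/40 + 1/29)) = 3.0448
t = (x̄₁ - x̄₂) / SE = (65.73 - 71.56) / 3.0448 = -5.83 / 3.0448 = -1.915
p-value = 0.0598

Since p-value < α = 0.1, we reject H₀.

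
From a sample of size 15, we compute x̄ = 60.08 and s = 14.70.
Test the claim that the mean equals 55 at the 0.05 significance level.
One-sample t-test:
H₀: μ = 55
H₁: μ ≠ 55
df = n - 1 = 14
t = (x̄ - μ₀) / (s/√n) = (60.08 - 55) / (14.70/√15) = 1.338
p-value = 0.2021

Since p-value > α = 0.05, we fail to reject H₀.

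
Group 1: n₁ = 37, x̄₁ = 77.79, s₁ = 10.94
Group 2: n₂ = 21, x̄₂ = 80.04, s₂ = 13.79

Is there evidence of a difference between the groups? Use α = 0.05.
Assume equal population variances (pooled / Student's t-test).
Student's two-sample t-test (equal variances):
H₀: μ₁ = μ₂
H₁: μ₁ ≠ μ₂
df = n₁ + n₂ - 2 = 56
Pooled variance s_p² = [(n₁-1)s₁² + (n₂-1)s₂²] / (n₁ + n₂ - 2) = [(36)(10.94²) + (20)(13.79²)] / 56 = 144.8552
SE = √(s_p²(1/n₁ + 1/n₂)) = √(144.8552 × (1/37 + 1/21)) = 3.2883
t = (x̄₁ - x̄₂) / SE = (77.79 - 80.04) / 3.2883 = -2.25 / 3.2883 = -0.684
p-value = 0.4966

Since p-value > α = 0.05, we fail to reject H₀.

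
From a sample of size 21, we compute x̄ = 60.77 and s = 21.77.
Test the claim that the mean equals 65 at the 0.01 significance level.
One-sample t-test:
H₀: μ = 65
H₁: μ ≠ 65
df = n - 1 = 20
t = (x̄ - μ₀) / (s/√n) = (60.77 - 65) / (21.77/√21) = -0.890
p-value = 0.3838

Since p-value > α = 0.01, we fail to reject H₀.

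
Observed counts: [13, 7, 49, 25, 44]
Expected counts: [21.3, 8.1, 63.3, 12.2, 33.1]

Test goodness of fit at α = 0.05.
Chi-square goodness of fit test:
H₀: observed counts match expected distribution
H₁: observed counts differ from expected distribution
df = k - 1 = 4
χ² = Σ(O - E)²/E
   = (13 - 21.3)²/21.3 + (7 - 8.1)²/8.1 + (49 - 63.3)²/63.3 + (25 - 12.2)²/12.2 + (44 - 33.1)²/33.1
   = 3.234 + 0.149 + 3.230 + 13.430 + 3.589
   = 23.63
p-value = 0.0001

Since p-value < α = 0.05, we reject H₀.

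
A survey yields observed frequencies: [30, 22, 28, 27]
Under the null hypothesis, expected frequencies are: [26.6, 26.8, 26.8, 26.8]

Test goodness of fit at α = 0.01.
Chi-square goodness of fit test:
H₀: observed counts match expected distribution
H₁: observed counts differ from expected distribution
df = k - 1 = 3
χ² = Σ(O - E)²/E
   = (30 - 26.6)²/26.6 + (22 - 26.8)²/26.8 + (28 - 26.8)²/26.8 + (27 - 26.8)²/26.8
   = 0.435 + 0.860 + 0.054 + 0.001
   = 1.35
p-value = 0.7174

Since p-value > α = 0.01, we fail to reject H₀.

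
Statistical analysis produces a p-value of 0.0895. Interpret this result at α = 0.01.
Since p = 0.0895 > α = 0.01, fail to reject H₀.
There is insufficient evidence to reject the null hypothesis; the result is not statistically significant at the 0.01 level.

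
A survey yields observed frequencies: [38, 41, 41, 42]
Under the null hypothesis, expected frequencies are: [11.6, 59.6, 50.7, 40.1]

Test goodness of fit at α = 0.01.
Chi-square goodness of fit test:
H₀: observed counts match expected distribution
H₁: observed counts differ from expected distribution
df = k - 1 = 3
χ² = Σ(O - E)²/E
   = (38 - 11.6)²/11.6 + (41 - 59.6)²/59.6 + (41 - 50.7)²/50.7 + (42 - 40.1)²/40.1
   = 60.083 + 5.805 + 1.856 + 0.090
   = 67.83
p-value < 0.0001

Since p-value < α = 0.01, we reject H₀.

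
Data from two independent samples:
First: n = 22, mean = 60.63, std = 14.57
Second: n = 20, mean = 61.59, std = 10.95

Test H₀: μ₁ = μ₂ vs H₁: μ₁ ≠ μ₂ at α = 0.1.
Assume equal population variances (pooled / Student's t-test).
Student's two-sample t-test (equal variances):
H₀: μ₁ = μ₂
H₁: μ₁ ≠ μ₂
df = n₁ + n₂ - 2 = 40
Pooled variance s_p² = [(n₁-1)s₁² + (n₂-1)s₂²] / (n₁ + n₂ - 2) = [(21)(14.57²) + (19)(10.95²)] / 40 = 168.4033
SE = √(s_p²(1/n₁ + 1/n₂)) = √(168.4033 × (1/22 + 1/20)) = 4.0093
t = (x̄₁ - x̄₂) / SE = (60.63 - 61.59) / 4.0093 = -0.96 / 4.0093 = -0.239
p-value = 0.8120

Since p-value > α = 0.1, we fail to reject H₀.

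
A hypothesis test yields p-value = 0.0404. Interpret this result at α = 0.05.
Since p = 0.0404 < α = 0.05, reject H₀.
There is sufficient evidence to reject the null hypothesis; the result is statistically significant at the 0.05 level.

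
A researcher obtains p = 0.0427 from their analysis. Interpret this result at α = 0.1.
Since p = 0.0427 < α = 0.1, reject H₀.
There is sufficient evidence to reject the null hypothesis; the result is statistically significant at the 0.1 level.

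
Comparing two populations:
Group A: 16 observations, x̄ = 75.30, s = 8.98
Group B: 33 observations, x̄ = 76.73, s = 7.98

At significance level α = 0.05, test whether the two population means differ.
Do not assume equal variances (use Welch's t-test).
Welch's two-sample t-test:
H₀: μ₁ = μ₂
H₁: μ₁ ≠ μ₂
s₁²/n₁ = 8.98²/16 = 5.0400,  s₂²/n₂ = 7.98²/33 = 1.9297
SE = √(s₁²/n₁ + s₂²/n₂) = √(5.0400 + 1.9297) = 2.6400
df (Welch-Satterthwaite) = (s₁²/n₁ + s₂²/n₂)² / [(s₁²/n₁)²/(n₁-1) + (s₂²/n₂)²/(n₂-1)] ≈ 26.84
t = (x̄₁ - x̄₂) / SE = (75.30 - 76.73) / 2.6400 = -1.43 / 2.6400 = -0.542
p-value = 0.5925

Since p-value > α = 0.05, we fail to reject H₀.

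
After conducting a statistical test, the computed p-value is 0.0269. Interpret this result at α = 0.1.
Since p = 0.0269 < α = 0.1, reject H₀.
There is sufficient evidence to reject the null hypothesis; the result is statistically significant at the 0.1 level.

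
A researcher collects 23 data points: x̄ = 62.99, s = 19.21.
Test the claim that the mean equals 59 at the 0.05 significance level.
One-sample t-test:
H₀: μ = 59
H₁: μ ≠ 59
df = n - 1 = 22
t = (x̄ - μ₀) / (s/√n) = (62.99 - 59) / (19.21/√23) = 0.996
p-value = 0.3300

Since p-value > α = 0.05, we fail to reject H₀.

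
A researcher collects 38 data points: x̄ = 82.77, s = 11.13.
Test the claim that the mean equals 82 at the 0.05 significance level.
One-sample t-test:
H₀: μ = 82
H₁: μ ≠ 82
df = n - 1 = 37
t = (x̄ - μ₀) / (s/√n) = (82.77 - 82) / (11.13/√38) = 0.426
p-value = 0.6722

Since p-value > α = 0.05, we fail to reject H₀.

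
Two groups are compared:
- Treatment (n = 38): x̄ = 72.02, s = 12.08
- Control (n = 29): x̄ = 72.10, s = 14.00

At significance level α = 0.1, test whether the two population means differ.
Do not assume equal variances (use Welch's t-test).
Welch's two-sample t-test:
H₀: μ₁ = μ₂
H₁: μ₁ ≠ μ₂
s₁²/n₁ = 12.08²/38 = 3.8402,  s₂²/n₂ = 14.00²/29 = 6.7586
SE = √(s₁²/n₁ + s₂²/n₂) = √(3.8402 + 6.7586) = 3.2556
df (Welch-Satterthwaite) = (s₁²/n₁ + s₂²/n₂)² / [(s₁²/n₁)²/(n₁-1) + (s₂²/n₂)²/(n₂-1)] ≈ 55.34
t = (x̄₁ - x̄₂) / SE = (72.02 - 72.10) / 3.2556 = -0.08 / 3.2556 = -0.025
p-value = 0.9805

Since p-value > α = 0.1, we fail to reject H₀.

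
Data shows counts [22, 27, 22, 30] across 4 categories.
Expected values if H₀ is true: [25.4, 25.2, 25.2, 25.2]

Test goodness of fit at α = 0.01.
Chi-square goodness of fit test:
H₀: observed counts match expected distribution
H₁: observed counts differ from expected distribution
df = k - 1 = 3
χ² = Σ(O - E)²/E
   = (22 - 25.4)²/25.4 + (27 - 25.2)²/25.2 + (22 - 25.2)²/25.2 + (30 - 25.2)²/25.2
   = 0.455 + 0.129 + 0.406 + 0.914
   = 1.90
p-value = 0.5925

Since p-value > α = 0.01, we fail to reject H₀.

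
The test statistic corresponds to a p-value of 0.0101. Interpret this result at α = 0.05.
Since p = 0.0101 < α = 0.05, reject H₀.
There is sufficient evidence to reject the null hypothesis; the result is statistically significant at the 0.05 level.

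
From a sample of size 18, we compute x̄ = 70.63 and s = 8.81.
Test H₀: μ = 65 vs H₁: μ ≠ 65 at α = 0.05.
One-sample t-test:
H₀: μ = 65
H₁: μ ≠ 65
df = n - 1 = 17
t = (x̄ - μ₀) / (s/√n) = (70.63 - 65) / (8.81/√18) = 2.711
p-value = 0.0148

Since p-value < α = 0.05, we reject H₀.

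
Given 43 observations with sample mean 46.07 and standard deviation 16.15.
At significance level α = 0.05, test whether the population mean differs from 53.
One-sample t-test:
H₀: μ = 53
H₁: μ ≠ 53
df = n - 1 = 42
t = (x̄ - μ₀) / (s/√n) = (46.07 - 53) / (16.15/√43) = -2.814
p-value = 0.0074

Since p-value < α = 0.05, we reject H₀.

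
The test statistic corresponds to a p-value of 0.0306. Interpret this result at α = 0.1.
Since p = 0.0306 < α = 0.1, reject H₀.
There is sufficient evidence to reject the null hypothesis; the result is statistically significant at the 0.1 level.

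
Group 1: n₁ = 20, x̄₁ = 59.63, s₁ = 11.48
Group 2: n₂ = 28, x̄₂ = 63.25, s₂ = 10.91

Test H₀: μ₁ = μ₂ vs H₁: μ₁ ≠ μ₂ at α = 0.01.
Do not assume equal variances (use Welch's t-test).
Welch's two-sample t-test:
H₀: μ₁ = μ₂
H₁: μ₁ ≠ μ₂
s₁²/n₁ = 11.48²/20 = 6.5895,  s₂²/n₂ = 10.91²/28 = 4.2510
SE = √(s₁²/n₁ + s₂²/n₂) = √(6.5895 + 4.2510) = 3.2925
df (Welch-Satterthwaite) = (s₁²/n₁ + s₂²/n₂)² / [(s₁²/n₁)²/(n₁-1) + (s₂²/n₂)²/(n₂-1)] ≈ 39.77
t = (x̄₁ - x̄₂) / SE = (59.63 - 63.25) / 3.2925 = -3.62 / 3.2925 = -1.099
p-value = 0.2782

Since p-value > α = 0.01, we fail to reject H₀.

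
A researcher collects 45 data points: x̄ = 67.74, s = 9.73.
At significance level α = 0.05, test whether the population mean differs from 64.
One-sample t-test:
H₀: μ = 64
H₁: μ ≠ 64
df = n - 1 = 44
t = (x̄ - μ₀) / (s/√n) = (67.74 - 64) / (9.73/√45) = 2.578
p-value = 0.0133

Since p-value < α = 0.05, we reject H₀.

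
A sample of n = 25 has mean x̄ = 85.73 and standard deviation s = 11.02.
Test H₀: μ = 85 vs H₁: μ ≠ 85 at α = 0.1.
One-sample t-test:
H₀: μ = 85
H₁: μ ≠ 85
df = n - 1 = 24
t = (x̄ - μ₀) / (s/√n) = (85.73 - 85) / (11.02/√25) = 0.331
p-value = 0.7434

Since p-value > α = 0.1, we fail to reject H₀.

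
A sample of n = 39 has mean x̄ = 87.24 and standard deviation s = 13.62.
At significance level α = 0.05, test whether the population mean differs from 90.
One-sample t-test:
H₀: μ = 90
H₁: μ ≠ 90
df = n - 1 = 38
t = (x̄ - μ₀) / (s/√n) = (87.24 - 90) / (13.62/√39) = -1.266
p-value = 0.2134

Since p-value > α = 0.05, we fail to reject H₀.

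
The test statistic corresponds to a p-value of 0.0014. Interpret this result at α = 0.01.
Since p = 0.0014 < α = 0.01, reject H₀.
There is sufficient evidence to reject the null hypothesis; the result is statistically significant at the 0.01 level.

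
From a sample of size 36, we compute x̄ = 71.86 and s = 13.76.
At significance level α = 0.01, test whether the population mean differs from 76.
One-sample t-test:
H₀: μ = 76
H₁: μ ≠ 76
df = n - 1 = 35
t = (x̄ - μ₀) / (s/√n) = (71.86 - 76) / (13.76/√36) = -1.805
p-value = 0.0796

Since p-value > α = 0.01, we fail to reject H₀.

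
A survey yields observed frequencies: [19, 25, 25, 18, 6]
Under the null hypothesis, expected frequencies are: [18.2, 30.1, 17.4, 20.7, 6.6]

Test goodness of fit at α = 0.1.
Chi-square goodness of fit test:
H₀: observed counts match expected distribution
H₁: observed counts differ from expected distribution
df = k - 1 = 4
χ² = Σ(O - E)²/E
   = (19 - 18.2)²/18.2 + (25 - 30.1)²/30.1 + (25 - 17.4)²/17.4 + (18 - 20.7)²/20.7 + (6 - 6.6)²/6.6
   = 0.035 + 0.864 + 3.320 + 0.352 + 0.055
   = 4.63
p-value = 0.3279

Since p-value > α = 0.1, we fail to reject H₀.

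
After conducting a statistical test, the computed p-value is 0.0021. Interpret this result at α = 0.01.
Since p = 0.0021 < α = 0.01, reject H₀.
There is sufficient evidence to reject the null hypothesis; the result is statistically significant at the 0.01 level.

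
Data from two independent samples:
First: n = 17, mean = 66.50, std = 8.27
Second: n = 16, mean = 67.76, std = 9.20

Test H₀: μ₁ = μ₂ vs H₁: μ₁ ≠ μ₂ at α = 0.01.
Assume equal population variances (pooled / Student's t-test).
Student's two-sample t-test (equal variances):
H₀: μ₁ = μ₂
H₁: μ₁ ≠ μ₂
df = n₁ + n₂ - 2 = 31
Pooled variance s_p² = [(n₁-1)s₁² + (n₂-1)s₂²] / (n₁ + n₂ - 2) = [(16)(8.27²) + (15)(9.20²)] / 31 = 76.2544
SE = √(s_p²(1/n₁ + 1/n₂)) = √(76.2544 × (1/17 + 1/16)) = 3.0416
t = (x̄₁ - x̄₂) / SE = (66.50 - 67.76) / 3.0416 = -1.26 / 3.0416 = -0.414
p-value = 0.6815

Since p-value > α = 0.01, we fail to reject H₀.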